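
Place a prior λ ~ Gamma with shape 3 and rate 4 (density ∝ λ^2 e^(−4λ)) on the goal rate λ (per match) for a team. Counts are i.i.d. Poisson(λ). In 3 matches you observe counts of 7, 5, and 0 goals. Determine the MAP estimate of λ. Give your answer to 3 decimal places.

Σxᵢ = 7+5+0 = 12, with n = 3.
Posterior ∝ λ^2e^(−4λ) · λ^12e^(−3λ) = λ^14e^(−7λ), i.e. Gamma(shape=15, rate=7).
The mode of a Gamma(a, b) with a ≥ 1 (shape–rate) is (a−1)/b = 14/7 ≈ 2.000.

λ̂_MAP = 2.000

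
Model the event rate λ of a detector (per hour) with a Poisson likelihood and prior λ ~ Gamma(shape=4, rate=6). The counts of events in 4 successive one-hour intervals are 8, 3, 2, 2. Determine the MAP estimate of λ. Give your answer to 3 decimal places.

Σxᵢ = 8+3+2+2 = 15, with n = 4.
Posterior ∝ λ^3e^(−6λ) · λ^15e^(−4λ) = λ^18e^(−10λ), i.e. Gamma(shape=19, rate=10).
The mode of a Gamma(a, b) with a ≥ 1 (shape–rate) is (a−1)/b = 18/10 ≈ 1.800.

λ̂_MAP = 1.800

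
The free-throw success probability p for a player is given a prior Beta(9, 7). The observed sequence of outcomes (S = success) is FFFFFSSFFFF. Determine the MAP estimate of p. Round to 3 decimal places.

Prior: Beta(9, 7).
Data: 2 successes in 11 trials (from the sequence). The binomial likelihood contributes p^2(1−p)^9, so the posterior is Beta(9+2, 7+9) = Beta(11, 16).
For Beta(a, b) with a, b > 1 the mode is (a−1)/(a+b−2) = 10/25 ≈ 0.400.

p̂_MAP = 0.400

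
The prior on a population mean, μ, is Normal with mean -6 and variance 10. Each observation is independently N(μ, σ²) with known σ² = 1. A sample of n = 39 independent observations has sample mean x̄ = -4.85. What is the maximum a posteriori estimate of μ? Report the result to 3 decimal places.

n = 39, x̄ = -4.85.
For a Normal prior and Normal likelihood with known variance, the posterior is Normal; its mode equals its mean, the precision-weighted average.
Prior precision 1/σ₀² = 1/10 = 0.1; data precision n/σ² = 39/1 = 39.
μ̂ = (0.1·(-6) + 39·(-4.85)) / (0.1 + 39) = (-189.75)/39.1 = -165/34 ≈ -4.853.

μ̂_MAP = -4.853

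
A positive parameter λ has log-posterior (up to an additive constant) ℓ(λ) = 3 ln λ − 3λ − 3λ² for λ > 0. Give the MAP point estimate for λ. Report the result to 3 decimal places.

ℓ'(λ) = 3/λ − 3 − 6λ. Setting this to zero and multiplying by λ: 6λ² + 3λ − 3 = 0.
λ = (−3 + √(3² + 4·6·3)) / (2·6) = (−3 + √81) / 12 = (−3 + 9)/12 = 1/2.
ℓ''(λ) = −3/λ² − 6 < 0, confirming a maximum.

λ̂_MAP = 0.500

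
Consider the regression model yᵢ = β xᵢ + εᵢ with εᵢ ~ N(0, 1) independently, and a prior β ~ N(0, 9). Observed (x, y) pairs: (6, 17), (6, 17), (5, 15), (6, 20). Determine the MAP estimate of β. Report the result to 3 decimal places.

β̂_MAP = 2.997

log p(β | y) = −Σ(yᵢ − βxᵢ)²/(2·1) − β²/(2·9) + const.
Setting the derivative to zero: Σxᵢ(yᵢ − βxᵢ)/1 − β/9 = 0, so β = Σxᵢyᵢ / (Σxᵢ² + σ²/τ²).
Σxᵢyᵢ = 6·17 + 6·17 + 5·15 + 6·20 = 399; Σxᵢ² = 133; σ²/τ² = 1/9.
β̂_MAP = 399 / (133 + 1/9) = 399/(1198/9) = 3591/1198 ≈ 2.997.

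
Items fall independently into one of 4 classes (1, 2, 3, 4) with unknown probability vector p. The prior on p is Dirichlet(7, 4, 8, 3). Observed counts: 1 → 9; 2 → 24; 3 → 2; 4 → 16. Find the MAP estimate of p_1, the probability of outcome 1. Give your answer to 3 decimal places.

MAP estimate: 0.217

The posterior is Dirichlet(αᵢ + nᵢ) = Dirichlet(16, 28, 10, 19).
For a Dirichlet(a₁,…,a_K) with all aᵢ > 1, the mode has j-th component (aⱼ − 1)/(Σaᵢ − K).
Here Σaᵢ = 73 and K = 4, so p_1 = (16 − 1)/(73 − 4) = 15/69 ≈ 0.217.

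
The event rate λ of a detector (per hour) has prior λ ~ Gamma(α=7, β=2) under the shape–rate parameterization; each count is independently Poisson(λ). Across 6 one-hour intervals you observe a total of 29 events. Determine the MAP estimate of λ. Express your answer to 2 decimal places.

λ̂_MAP = 4.38

Σxᵢ = 29, n = 6.
Posterior ∝ λ^6e^(−2λ) · λ^29e^(−6λ) = λ^35e^(−8λ), i.e. Gamma(shape=36, rate=8).
The mode of a Gamma(a, b) with a ≥ 1 (shape–rate) is (a−1)/b = 35/8 ≈ 4.38.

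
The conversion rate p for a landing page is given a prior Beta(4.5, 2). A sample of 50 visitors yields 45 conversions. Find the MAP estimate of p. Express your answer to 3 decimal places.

Prior: Beta(4.5, 2).
Data: 45 successes in 50 trials. The binomial likelihood contributes p^45(1−p)^5, so the posterior is Beta(4.5+45, 2+5) = Beta(49.5, 7).
For Beta(a, b) with a, b > 1 the mode is (a−1)/(a+b−2) = 48.5/54.5 ≈ 0.890.

p̂_MAP = 0.890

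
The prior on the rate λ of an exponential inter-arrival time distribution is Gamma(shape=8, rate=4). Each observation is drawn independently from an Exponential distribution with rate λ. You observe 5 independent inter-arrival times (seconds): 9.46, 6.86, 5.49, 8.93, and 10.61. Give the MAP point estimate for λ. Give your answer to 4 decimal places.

λ̂_MAP = 0.2646

The Exponential(rate=λ) likelihood is ∝ λ^n e^(−λΣtᵢ). Here n = 5 and Σtᵢ = 9.46 + 6.86 + 5.49 + 8.93 + 10.61 = 41.35.
Posterior ∝ λ^7e^(−4λ) · λ^5e^(−41.35λ) = λ^12e^(−45.35λ), i.e. Gamma(13, 45.35).
Mode = (a−1)/b = 12/45.35 ≈ 0.2646.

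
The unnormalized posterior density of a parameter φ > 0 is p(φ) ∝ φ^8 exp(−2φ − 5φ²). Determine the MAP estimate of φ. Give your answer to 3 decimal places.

ℓ'(φ) = 8/φ − 2 − 10φ. Setting this to zero and multiplying by φ: 10φ² + 2φ − 8 = 0.
φ = (−2 + √(2² + 4·10·8)) / (2·10) = (−2 + √324) / 20 = (−2 + 18)/20 = 4/5.
ℓ''(φ) = −8/φ² − 10 < 0, confirming a maximum.

φ̂_MAP = 0.800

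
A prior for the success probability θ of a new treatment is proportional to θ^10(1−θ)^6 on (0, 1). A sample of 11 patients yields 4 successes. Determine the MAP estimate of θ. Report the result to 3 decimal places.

θ̂_MAP = 0.519

The prior density ∝ θ^10(1−θ)^6 is the kernel of Beta(11, 7).
Data: 4 successes in 11 trials. The binomial likelihood contributes θ^4(1−θ)^7, so the posterior is Beta(11+4, 7+7) = Beta(15, 14).
For Beta(a, b) with a, b > 1 the mode is (a−1)/(a+b−2) = 14/27 ≈ 0.519.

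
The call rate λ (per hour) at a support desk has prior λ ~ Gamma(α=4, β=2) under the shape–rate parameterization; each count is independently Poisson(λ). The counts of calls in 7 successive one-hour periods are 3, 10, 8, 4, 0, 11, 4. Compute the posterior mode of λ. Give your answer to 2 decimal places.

λ̂_MAP = 4.78

Σxᵢ = 3+10+8+4+0+11+4 = 40, with n = 7.
Posterior ∝ λ^3e^(−2λ) · λ^40e^(−7λ) = λ^43e^(−9λ), i.e. Gamma(shape=44, rate=9).
The mode of a Gamma(a, b) with a ≥ 1 (shape–rate) is (a−1)/b = 43/9 ≈ 4.78.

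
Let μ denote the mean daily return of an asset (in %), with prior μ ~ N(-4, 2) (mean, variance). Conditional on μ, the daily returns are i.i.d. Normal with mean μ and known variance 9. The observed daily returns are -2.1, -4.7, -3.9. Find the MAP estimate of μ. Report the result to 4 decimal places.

μ̂_MAP = -3.8267

n = 3; x̄ = ((-2.1) + (-4.7) + (-3.9))/3 = -10.7/3 = -107/30 ≈ -3.5667.
For a Normal prior and Normal likelihood with known variance, the posterior is Normal; its mode equals its mean, the precision-weighted average.
Prior precision 1/σ₀² = 1/2 = 0.5; data precision n/σ² = 3/9 = 1/3.
μ̂ = (0.5·(-4) + (1/3)·(-107/30)) / (0.5 + 1/3) = (-287/90)/(5/6) = -287/75 ≈ -3.8267.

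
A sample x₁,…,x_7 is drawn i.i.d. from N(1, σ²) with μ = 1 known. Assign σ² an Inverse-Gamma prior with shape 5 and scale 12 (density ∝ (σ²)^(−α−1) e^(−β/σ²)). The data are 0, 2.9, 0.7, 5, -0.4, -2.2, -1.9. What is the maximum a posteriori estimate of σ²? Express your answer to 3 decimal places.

σ̂²_MAP = 3.437

Sum of squared deviations about the known mean: SS = (0−1)² + (2.9−1)² + (0.7−1)² + (5−1)² + (-0.4−1)² + (-2.2−1)² + (-1.9−1)² = 41.31.
The Normal likelihood contributes (σ²)^(−n/2) exp(−SS/(2σ²)), so the posterior is Inverse-Gamma(α + n/2, β + SS/2) = Inverse-Gamma(8.5, 32.655).
The mode of Inverse-Gamma(a, b) is b/(a+1) = 32.655/9.5 ≈ 3.437.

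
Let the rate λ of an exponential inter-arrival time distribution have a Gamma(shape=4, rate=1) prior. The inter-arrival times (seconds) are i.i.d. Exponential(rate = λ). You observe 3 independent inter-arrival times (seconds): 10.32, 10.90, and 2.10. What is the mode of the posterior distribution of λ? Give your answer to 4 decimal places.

The Exponential(rate=λ) likelihood is ∝ λ^n e^(−λΣtᵢ). Here n = 3 and Σtᵢ = 10.32 + 10.90 + 2.10 = 23.32.
Posterior ∝ λ^3e^(−1λ) · λ^3e^(−23.32λ) = λ^6e^(−24.32λ), i.e. Gamma(7, 24.32).
Mode = (a−1)/b = 6/24.32 ≈ 0.2467.

λ̂_MAP = 0.2467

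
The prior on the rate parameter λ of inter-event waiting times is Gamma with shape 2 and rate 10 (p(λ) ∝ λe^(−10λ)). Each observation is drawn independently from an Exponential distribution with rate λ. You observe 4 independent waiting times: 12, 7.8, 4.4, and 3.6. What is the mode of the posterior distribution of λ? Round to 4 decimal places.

The Exponential(rate=λ) likelihood is ∝ λ^n e^(−λΣtᵢ). Here n = 4 and Σtᵢ = 12 + 7.8 + 4.4 + 3.6 = 27.8.
Posterior ∝ λe^(−10λ) · λ^4e^(−27.8λ) = λ^5e^(−37.8λ), i.e. Gamma(6, 37.8).
Mode = (a−1)/b = 5/37.8 ≈ 0.1323.

λ̂_MAP = 0.1323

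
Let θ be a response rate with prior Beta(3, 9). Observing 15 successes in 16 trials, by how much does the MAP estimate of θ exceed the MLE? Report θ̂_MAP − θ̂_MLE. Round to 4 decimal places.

Posterior is Beta(18, 10); MAP = (18−1)/(28−2) = 17/26 ≈ 0.65385.
MLE ignores the prior: θ̂_MLE = k/n = 15/16 ≈ 0.93750.
Difference = 17/26 − 15/16 = -59/208 ≈ -0.2837.

MAP − MLE = -0.2837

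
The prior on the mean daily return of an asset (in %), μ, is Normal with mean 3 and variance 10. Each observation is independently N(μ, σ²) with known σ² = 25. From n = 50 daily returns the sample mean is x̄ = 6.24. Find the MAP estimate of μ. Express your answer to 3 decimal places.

n = 50, x̄ = 6.24.
For a Normal prior and Normal likelihood with known variance, the posterior is Normal; its mode equals its mean, the precision-weighted average.
Prior precision 1/σ₀² = 1/10 = 0.1; data precision n/σ² = 50/25 = 2.
μ̂ = (0.1·3 + 2·6.24) / (0.1 + 2) = 12.78/2.1 = 213/35 ≈ 6.086.

μ̂_MAP = 6.086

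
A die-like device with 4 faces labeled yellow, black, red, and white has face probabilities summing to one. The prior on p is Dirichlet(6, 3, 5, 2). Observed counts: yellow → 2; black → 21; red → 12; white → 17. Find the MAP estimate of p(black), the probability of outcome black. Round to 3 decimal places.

The posterior is Dirichlet(αᵢ + nᵢ) = Dirichlet(8, 24, 17, 19).
For a Dirichlet(a₁,…,a_K) with all aᵢ > 1, the mode has j-th component (aⱼ − 1)/(Σaᵢ − K).
Here Σaᵢ = 68 and K = 4, so p(black) = (24 − 1)/(68 − 4) = 23/64 ≈ 0.359.

MAP estimate of p(black) = 0.359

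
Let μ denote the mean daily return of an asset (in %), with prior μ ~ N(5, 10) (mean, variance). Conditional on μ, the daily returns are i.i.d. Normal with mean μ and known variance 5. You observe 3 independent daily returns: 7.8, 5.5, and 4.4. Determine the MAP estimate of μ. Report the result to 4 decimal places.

μ̂_MAP = 5.7714

n = 3; x̄ = (7.8 + 5.5 + 4.4)/3 = 17.7/3 = 5.9.
For a Normal prior and Normal likelihood with known variance, the posterior is Normal; its mode equals its mean, the precision-weighted average.
Prior precision 1/σ₀² = 1/10 = 0.1; data precision n/σ² = 3/5 = 0.6.
μ̂ = (0.1·5 + 0.6·5.9) / (0.1 + 0.6) = 4.04/0.7 = 202/35 ≈ 5.7714.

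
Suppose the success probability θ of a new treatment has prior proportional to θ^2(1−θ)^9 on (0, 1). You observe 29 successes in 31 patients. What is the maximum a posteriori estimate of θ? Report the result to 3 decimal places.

The prior density ∝ θ^2(1−θ)^9 is the kernel of Beta(3, 10).
Data: 29 successes in 31 trials. The binomial likelihood contributes θ^29(1−θ)^2, so the posterior is Beta(3+29, 10+2) = Beta(32, 12).
For Beta(a, b) with a, b > 1 the mode is (a−1)/(a+b−2) = 31/42 ≈ 0.738.

θ̂_MAP = 0.738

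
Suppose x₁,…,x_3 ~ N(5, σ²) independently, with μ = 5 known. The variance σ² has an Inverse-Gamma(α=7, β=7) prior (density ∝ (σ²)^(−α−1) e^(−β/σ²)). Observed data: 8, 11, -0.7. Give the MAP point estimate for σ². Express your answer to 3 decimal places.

Sum of squared deviations about the known mean: SS = (8−5)² + (11−5)² + (-0.7−5)² = 77.49.
The Normal likelihood contributes (σ²)^(−n/2) exp(−SS/(2σ²)), so the posterior is Inverse-Gamma(α + n/2, β + SS/2) = Inverse-Gamma(8.5, 45.745).
The mode of Inverse-Gamma(a, b) is b/(a+1) = 45.745/9.5 ≈ 4.815.

σ̂²_MAP = 4.815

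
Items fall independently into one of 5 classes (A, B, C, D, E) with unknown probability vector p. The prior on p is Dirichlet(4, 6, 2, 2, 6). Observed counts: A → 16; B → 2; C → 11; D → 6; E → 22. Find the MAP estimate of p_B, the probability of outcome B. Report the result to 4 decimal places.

The posterior is Dirichlet(αᵢ + nᵢ) = Dirichlet(20, 8, 13, 8, 28).
For a Dirichlet(a₁,…,a_K) with all aᵢ > 1, the mode has j-th component (aⱼ − 1)/(Σaᵢ − K).
Here Σaᵢ = 77 and K = 5, so p_B = (8 − 1)/(77 − 5) = 7/72 ≈ 0.0972.

MAP estimate of p_B = 0.0972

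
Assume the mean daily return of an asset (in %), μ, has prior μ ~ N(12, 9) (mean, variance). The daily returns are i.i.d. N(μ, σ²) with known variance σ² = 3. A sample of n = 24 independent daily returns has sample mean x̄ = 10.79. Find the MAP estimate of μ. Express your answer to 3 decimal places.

n = 24, x̄ = 10.79.
For a Normal prior and Normal likelihood with known variance, the posterior is Normal; its mode equals its mean, the precision-weighted average.
Prior precision 1/σ₀² = 1/9; data precision n/σ² = 24/3 = 8.
μ̂ = ((1/9)·12 + 8·10.79) / (1/9 + 8) = (6574/75)/(73/9) = 19722/1825 ≈ 10.807.

μ̂_MAP = 10.807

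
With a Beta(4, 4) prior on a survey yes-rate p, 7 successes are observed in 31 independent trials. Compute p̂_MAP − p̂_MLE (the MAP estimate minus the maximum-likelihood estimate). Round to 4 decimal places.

Posterior is Beta(11, 28); MAP = (11−1)/(39−2) = 10/37 ≈ 0.27027.
MLE ignores the prior: p̂_MLE = k/n = 7/31 ≈ 0.22581.
Difference = 10/37 − 7/31 = 51/1147 ≈ 0.0445.

MAP − MLE = 0.0445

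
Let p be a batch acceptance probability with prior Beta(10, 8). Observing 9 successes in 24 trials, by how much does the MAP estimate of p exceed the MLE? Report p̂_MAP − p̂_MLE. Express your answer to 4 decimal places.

Posterior is Beta(19, 23); MAP = (19−1)/(42−2) = 18/40 ≈ 0.45000.
MLE ignores the prior: p̂_MLE = k/n = 9/24 ≈ 0.37500.
Difference = 18/40 − 9/24 = 3/40 ≈ 0.0750.

MAP − MLE = 0.0750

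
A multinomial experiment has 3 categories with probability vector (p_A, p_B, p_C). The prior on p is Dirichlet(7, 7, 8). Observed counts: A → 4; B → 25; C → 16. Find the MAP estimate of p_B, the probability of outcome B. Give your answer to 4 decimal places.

MAP estimate of p_B = 0.4844

The posterior is Dirichlet(αᵢ + nᵢ) = Dirichlet(11, 32, 24).
For a Dirichlet(a₁,…,a_K) with all aᵢ > 1, the mode has j-th component (aⱼ − 1)/(Σaᵢ − K).
Here Σaᵢ = 67 and K = 3, so p_B = (32 − 1)/(67 − 3) = 31/64 ≈ 0.4844.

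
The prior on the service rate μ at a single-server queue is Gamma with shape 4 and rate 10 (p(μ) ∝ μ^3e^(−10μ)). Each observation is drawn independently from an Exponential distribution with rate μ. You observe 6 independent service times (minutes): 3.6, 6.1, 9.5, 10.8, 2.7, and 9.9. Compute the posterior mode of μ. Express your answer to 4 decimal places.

μ̂_MAP = 0.1711

The Exponential(rate=μ) likelihood is ∝ μ^n e^(−μΣtᵢ). Here n = 6 and Σtᵢ = 3.6 + 6.1 + 9.5 + 10.8 + 2.7 + 9.9 = 42.6.
Posterior ∝ μ^3e^(−10μ) · μ^6e^(−42.6μ) = μ^9e^(−52.6μ), i.e. Gamma(10, 52.6).
Mode = (a−1)/b = 9/52.6 ≈ 0.1711.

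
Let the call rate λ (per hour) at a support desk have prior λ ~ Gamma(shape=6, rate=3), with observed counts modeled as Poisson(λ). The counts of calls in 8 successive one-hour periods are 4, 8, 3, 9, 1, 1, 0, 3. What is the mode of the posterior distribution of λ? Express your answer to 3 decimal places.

λ̂_MAP = 3.091

Σxᵢ = 4+8+3+9+1+1+0+3 = 29, with n = 8.
Posterior ∝ λ^5e^(−3λ) · λ^29e^(−8λ) = λ^34e^(−11λ), i.e. Gamma(shape=35, rate=11).
The mode of a Gamma(a, b) with a ≥ 1 (shape–rate) is (a−1)/b = 34/11 ≈ 3.091.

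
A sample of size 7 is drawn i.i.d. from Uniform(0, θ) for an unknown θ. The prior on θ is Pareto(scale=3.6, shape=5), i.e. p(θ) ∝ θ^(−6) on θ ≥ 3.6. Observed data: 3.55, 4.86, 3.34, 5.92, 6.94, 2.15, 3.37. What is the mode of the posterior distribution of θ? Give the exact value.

θ̂_MAP = 6.94

The Uniform(0, θ) likelihood is θ^(−n) for θ ≥ max(xᵢ), zero otherwise. Here max(xᵢ) = 6.94.
Posterior ∝ θ^(−6) · θ^(−7) = θ^(−13) on θ ≥ max(3.6, 6.94) = 6.94.
This density is strictly decreasing in θ, so the posterior mode lies at the lower boundary of the support.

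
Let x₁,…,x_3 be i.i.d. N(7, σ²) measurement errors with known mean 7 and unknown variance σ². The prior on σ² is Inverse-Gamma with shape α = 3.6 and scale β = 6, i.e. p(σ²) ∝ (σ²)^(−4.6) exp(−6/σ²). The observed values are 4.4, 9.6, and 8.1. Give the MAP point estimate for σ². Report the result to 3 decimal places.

σ̂²_MAP = 2.191

Sum of squared deviations about the known mean: SS = (4.4−7)² + (9.6−7)² + (8.1−7)² = 14.73.
The Normal likelihood contributes (σ²)^(−n/2) exp(−SS/(2σ²)), so the posterior is Inverse-Gamma(α + n/2, β + SS/2) = Inverse-Gamma(5.1, 13.365).
The mode of Inverse-Gamma(a, b) is b/(a+1) = 13.365/6.1 ≈ 2.191.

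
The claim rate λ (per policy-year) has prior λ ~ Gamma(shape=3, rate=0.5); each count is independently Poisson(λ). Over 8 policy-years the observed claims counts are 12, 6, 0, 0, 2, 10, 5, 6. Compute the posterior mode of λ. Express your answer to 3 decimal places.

λ̂_MAP = 5.059

Σxᵢ = 12+6+0+0+2+10+5+6 = 41, with n = 8.
Posterior ∝ λ^2e^(−0.5λ) · λ^41e^(−8λ) = λ^43e^(−8.5λ), i.e. Gamma(shape=44, rate=8.5).
The mode of a Gamma(a, b) with a ≥ 1 (shape–rate) is (a−1)/b = 43/8.5 ≈ 5.059.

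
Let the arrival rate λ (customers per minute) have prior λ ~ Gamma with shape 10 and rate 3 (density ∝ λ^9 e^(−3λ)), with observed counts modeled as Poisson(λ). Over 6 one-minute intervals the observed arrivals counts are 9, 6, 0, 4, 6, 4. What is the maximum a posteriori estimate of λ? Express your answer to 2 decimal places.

λ̂_MAP = 4.22

Σxᵢ = 9+6+0+4+6+4 = 29, with n = 6.
Posterior ∝ λ^9e^(−3λ) · λ^29e^(−6λ) = λ^38e^(−9λ), i.e. Gamma(shape=39, rate=9).
The mode of a Gamma(a, b) with a ≥ 1 (shape–rate) is (a−1)/b = 38/9 ≈ 4.22.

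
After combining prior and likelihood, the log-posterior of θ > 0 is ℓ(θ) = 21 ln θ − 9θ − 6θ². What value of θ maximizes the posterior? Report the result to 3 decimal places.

θ̂_MAP = 1.000

ℓ'(θ) = 21/θ − 9 − 12θ. Setting this to zero and multiplying by θ: 12θ² + 9θ − 21 = 0.
θ = (−9 + √(9² + 4·12·21)) / (2·12) = (−9 + √1089) / 24 = (−9 + 33)/24 = 1.
ℓ''(θ) = −21/θ² − 12 < 0, confirming a maximum.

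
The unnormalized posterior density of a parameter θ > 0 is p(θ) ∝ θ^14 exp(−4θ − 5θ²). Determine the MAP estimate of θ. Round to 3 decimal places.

θ̂_MAP = 1.000

ℓ'(θ) = 14/θ − 4 − 10θ. Setting this to zero and multiplying by θ: 10θ² + 4θ − 14 = 0.
θ = (−4 + √(4² + 4·10·14)) / (2·10) = (−4 + √576) / 20 = (−4 + 24)/20 = 1.
ℓ''(θ) = −14/θ² − 10 < 0, confirming a maximum.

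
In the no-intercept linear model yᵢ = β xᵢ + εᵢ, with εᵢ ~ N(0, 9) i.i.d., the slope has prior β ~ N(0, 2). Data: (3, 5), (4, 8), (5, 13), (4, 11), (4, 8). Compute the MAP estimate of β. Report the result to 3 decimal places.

log p(β | y) = −Σ(yᵢ − βxᵢ)²/(2·9) − β²/(2·2) + const.
Setting the derivative to zero: Σxᵢ(yᵢ − βxᵢ)/9 − β/2 = 0, so β = Σxᵢyᵢ / (Σxᵢ² + σ²/τ²).
Σxᵢyᵢ = 3·5 + 4·8 + 5·13 + 4·11 + 4·8 = 188; Σxᵢ² = 82; σ²/τ² = 4.5.
β̂_MAP = 188 / (82 + 4.5) = 188/86.5 ≈ 2.173.

β̂_MAP = 2.173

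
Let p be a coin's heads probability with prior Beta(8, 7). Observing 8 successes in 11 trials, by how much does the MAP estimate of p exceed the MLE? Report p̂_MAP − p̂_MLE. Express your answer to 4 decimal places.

Posterior is Beta(16, 10); MAP = (16−1)/(26−2) = 15/24 ≈ 0.62500.
MLE ignores the prior: p̂_MLE = k/n = 8/11 ≈ 0.72727.
Difference = 15/24 − 8/11 = -9/88 ≈ -0.1023.

MAP − MLE = -0.1023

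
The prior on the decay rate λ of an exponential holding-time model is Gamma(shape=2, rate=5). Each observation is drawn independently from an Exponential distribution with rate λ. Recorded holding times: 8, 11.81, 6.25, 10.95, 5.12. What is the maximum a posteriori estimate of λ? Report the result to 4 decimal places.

λ̂_MAP = 0.1273

The Exponential(rate=λ) likelihood is ∝ λ^n e^(−λΣtᵢ). Here n = 5 and Σtᵢ = 8 + 11.81 + 6.25 + 10.95 + 5.12 = 42.13.
Posterior ∝ λe^(−5λ) · λ^5e^(−42.13λ) = λ^6e^(−47.13λ), i.e. Gamma(7, 47.13).
Mode = (a−1)/b = 6/47.13 ≈ 0.1273.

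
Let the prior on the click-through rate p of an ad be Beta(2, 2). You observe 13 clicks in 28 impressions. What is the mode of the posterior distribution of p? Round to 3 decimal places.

Prior: Beta(2, 2).
Data: 13 successes in 28 trials. The binomial likelihood contributes p^13(1−p)^15, so the posterior is Beta(2+13, 2+15) = Beta(15, 17).
For Beta(a, b) with a, b > 1 the mode is (a−1)/(a+b−2) = 14/30 ≈ 0.467.

p̂_MAP = 0.467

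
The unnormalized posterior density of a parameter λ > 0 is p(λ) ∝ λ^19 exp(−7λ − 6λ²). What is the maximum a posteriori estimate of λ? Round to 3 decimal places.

λ̂_MAP = 1.000

ℓ'(λ) = 19/λ − 7 − 12λ. Setting this to zero and multiplying by λ: 12λ² + 7λ − 19 = 0.
λ = (−7 + √(7² + 4·12·19)) / (2·12) = (−7 + √961) / 24 = (−7 + 31)/24 = 1.
ℓ''(λ) = −19/λ² − 12 < 0, confirming a maximum.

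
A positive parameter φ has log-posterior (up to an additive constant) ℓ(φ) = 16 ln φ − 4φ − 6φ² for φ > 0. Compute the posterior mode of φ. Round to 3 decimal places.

ℓ'(φ) = 16/φ − 4 − 12φ. Setting this to zero and multiplying by φ: 12φ² + 4φ − 16 = 0.
φ = (−4 + √(4² + 4·12·16)) / (2·12) = (−4 + √784) / 24 = (−4 + 28)/24 = 1.
ℓ''(φ) = −16/φ² − 12 < 0, confirming a maximum.

φ̂_MAP = 1.000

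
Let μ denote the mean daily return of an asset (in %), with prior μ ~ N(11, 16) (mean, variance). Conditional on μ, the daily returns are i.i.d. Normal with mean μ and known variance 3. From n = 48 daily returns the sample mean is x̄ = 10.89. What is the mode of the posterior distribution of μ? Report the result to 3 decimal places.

μ̂_MAP = 10.890

n = 48, x̄ = 10.89.
For a Normal prior and Normal likelihood with known variance, the posterior is Normal; its mode equals its mean, the precision-weighted average.
Prior precision 1/σ₀² = 1/16 = 0.0625; data precision n/σ² = 48/3 = 16.
μ̂ = (0.0625·11 + 16·10.89) / (0.0625 + 16) = 174.9275/16.0625 = 69971/6425 ≈ 10.890.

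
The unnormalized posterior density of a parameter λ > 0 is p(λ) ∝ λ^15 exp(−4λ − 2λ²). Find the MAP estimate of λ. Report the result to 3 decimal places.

ℓ'(λ) = 15/λ − 4 − 4λ. Setting this to zero and multiplying by λ: 4λ² + 4λ − 15 = 0.
λ = (−4 + √(4² + 4·4·15)) / (2·4) = (−4 + √256) / 8 = (−4 + 16)/8 = 3/2.
ℓ''(λ) = −15/λ² − 4 < 0, confirming a maximum.

λ̂_MAP = 1.500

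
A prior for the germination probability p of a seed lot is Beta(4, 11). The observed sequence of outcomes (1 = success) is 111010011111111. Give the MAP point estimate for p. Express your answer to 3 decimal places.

p̂_MAP = 0.536

Prior: Beta(4, 11).
Data: 12 successes in 15 trials (from the sequence). The binomial likelihood contributes p^12(1−p)^3, so the posterior is Beta(4+12, 11+3) = Beta(16, 14).
For Beta(a, b) with a, b > 1 the mode is (a−1)/(a+b−2) = 15/28 ≈ 0.536.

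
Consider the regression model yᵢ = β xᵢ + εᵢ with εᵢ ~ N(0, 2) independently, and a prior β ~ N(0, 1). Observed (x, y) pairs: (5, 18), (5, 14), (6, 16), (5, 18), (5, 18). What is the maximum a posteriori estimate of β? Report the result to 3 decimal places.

β̂_MAP = 3.159

log p(β | y) = −Σ(yᵢ − βxᵢ)²/(2·2) − β²/(2·1) + const.
Setting the derivative to zero: Σxᵢ(yᵢ − βxᵢ)/2 − β/1 = 0, so β = Σxᵢyᵢ / (Σxᵢ² + σ²/τ²).
Σxᵢyᵢ = 5·18 + 5·14 + 6·16 + 5·18 + 5·18 = 436; Σxᵢ² = 136; σ²/τ² = 2.
β̂_MAP = 436 / (136 + 2) = 436/138 ≈ 3.159.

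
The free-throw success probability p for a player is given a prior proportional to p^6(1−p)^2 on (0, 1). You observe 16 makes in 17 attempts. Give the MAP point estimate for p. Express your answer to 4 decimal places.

p̂_MAP = 0.8800

The prior density ∝ p^6(1−p)^2 is the kernel of Beta(7, 3).
Data: 16 successes in 17 trials. The binomial likelihood contributes p^16(1−p)^1, so the posterior is Beta(7+16, 3+1) = Beta(23, 4).
For Beta(a, b) with a, b > 1 the mode is (a−1)/(a+b−2) = 22/25 ≈ 0.8800.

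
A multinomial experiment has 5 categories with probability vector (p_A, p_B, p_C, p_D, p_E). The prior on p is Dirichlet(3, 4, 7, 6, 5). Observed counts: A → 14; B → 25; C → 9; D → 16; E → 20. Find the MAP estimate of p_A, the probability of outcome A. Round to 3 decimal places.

The posterior is Dirichlet(αᵢ + nᵢ) = Dirichlet(17, 29, 16, 22, 25).
For a Dirichlet(a₁,…,a_K) with all aᵢ > 1, the mode has j-th component (aⱼ − 1)/(Σaᵢ − K).
Here Σaᵢ = 109 and K = 5, so p_A = (17 − 1)/(109 − 5) = 16/104 ≈ 0.154.

MAP estimate of p_A = 0.154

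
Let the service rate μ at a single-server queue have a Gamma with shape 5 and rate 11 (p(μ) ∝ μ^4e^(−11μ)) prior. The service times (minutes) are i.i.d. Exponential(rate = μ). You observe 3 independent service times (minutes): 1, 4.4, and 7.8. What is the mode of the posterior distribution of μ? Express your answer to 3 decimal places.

The Exponential(rate=μ) likelihood is ∝ μ^n e^(−μΣtᵢ). Here n = 3 and Σtᵢ = 1 + 4.4 + 7.8 = 13.2.
Posterior ∝ μ^4e^(−11μ) · μ^3e^(−13.2μ) = μ^7e^(−24.2μ), i.e. Gamma(8, 24.2).
Mode = (a−1)/b = 7/24.2 ≈ 0.289.

μ̂_MAP = 0.289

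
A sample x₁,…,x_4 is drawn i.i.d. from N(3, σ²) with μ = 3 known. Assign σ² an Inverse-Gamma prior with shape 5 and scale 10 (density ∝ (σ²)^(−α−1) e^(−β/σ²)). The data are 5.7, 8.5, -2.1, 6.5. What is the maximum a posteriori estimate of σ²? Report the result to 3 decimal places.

σ̂²_MAP = 5.988

Sum of squared deviations about the known mean: SS = (5.7−3)² + (8.5−3)² + (-2.1−3)² + (6.5−3)² = 75.8.
The Normal likelihood contributes (σ²)^(−n/2) exp(−SS/(2σ²)), so the posterior is Inverse-Gamma(α + n/2, β + SS/2) = Inverse-Gamma(7, 47.9).
The mode of Inverse-Gamma(a, b) is b/(a+1) = 47.9/8 ≈ 5.988.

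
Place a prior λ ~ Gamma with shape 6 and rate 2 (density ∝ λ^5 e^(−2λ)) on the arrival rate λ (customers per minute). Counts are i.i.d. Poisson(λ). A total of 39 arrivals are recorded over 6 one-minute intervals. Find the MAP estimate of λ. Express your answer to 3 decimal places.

Σxᵢ = 39, n = 6.
Posterior ∝ λ^5e^(−2λ) · λ^39e^(−6λ) = λ^44e^(−8λ), i.e. Gamma(shape=45, rate=8).
The mode of a Gamma(a, b) with a ≥ 1 (shape–rate) is (a−1)/b = 44/8 ≈ 5.500.

λ̂_MAP = 5.500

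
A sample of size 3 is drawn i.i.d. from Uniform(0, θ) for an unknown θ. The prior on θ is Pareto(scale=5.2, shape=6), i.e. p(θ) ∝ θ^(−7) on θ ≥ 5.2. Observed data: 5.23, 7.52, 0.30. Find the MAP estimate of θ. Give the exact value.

θ̂_MAP = 7.52

The Uniform(0, θ) likelihood is θ^(−n) for θ ≥ max(xᵢ), zero otherwise. Here max(xᵢ) = 7.52.
Posterior ∝ θ^(−7) · θ^(−3) = θ^(−10) on θ ≥ max(5.2, 7.52) = 7.52.
This density is strictly decreasing in θ, so the posterior mode lies at the lower boundary of the support.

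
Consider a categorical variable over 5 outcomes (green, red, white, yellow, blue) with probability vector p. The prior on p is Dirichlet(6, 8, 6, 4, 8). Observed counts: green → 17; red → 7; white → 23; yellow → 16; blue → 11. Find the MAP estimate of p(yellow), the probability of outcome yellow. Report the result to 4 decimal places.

The posterior is Dirichlet(αᵢ + nᵢ) = Dirichlet(23, 15, 29, 20, 19).
For a Dirichlet(a₁,…,a_K) with all aᵢ > 1, the mode has j-th component (aⱼ − 1)/(Σaᵢ − K).
Here Σaᵢ = 106 and K = 5, so p(yellow) = (20 − 1)/(106 − 5) = 19/101 ≈ 0.1881.

MAP estimate of p(yellow) = 0.1881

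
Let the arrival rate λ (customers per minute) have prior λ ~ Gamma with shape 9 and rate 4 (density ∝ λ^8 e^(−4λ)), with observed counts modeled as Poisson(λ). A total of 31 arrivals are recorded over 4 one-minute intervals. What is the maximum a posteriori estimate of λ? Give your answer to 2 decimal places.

λ̂_MAP = 4.88

Σxᵢ = 31, n = 4.
Posterior ∝ λ^8e^(−4λ) · λ^31e^(−4λ) = λ^39e^(−8λ), i.e. Gamma(shape=40, rate=8).
The mode of a Gamma(a, b) with a ≥ 1 (shape–rate) is (a−1)/b = 39/8 ≈ 4.88.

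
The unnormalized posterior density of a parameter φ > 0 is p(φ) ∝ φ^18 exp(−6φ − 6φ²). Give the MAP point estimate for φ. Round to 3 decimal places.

ℓ'(φ) = 18/φ − 6 − 12φ. Setting this to zero and multiplying by φ: 12φ² + 6φ − 18 = 0.
φ = (−6 + √(6² + 4·12·18)) / (2·12) = (−6 + √900) / 24 = (−6 + 30)/24 = 1.
ℓ''(φ) = −18/φ² − 12 < 0, confirming a maximum.

φ̂_MAP = 1.000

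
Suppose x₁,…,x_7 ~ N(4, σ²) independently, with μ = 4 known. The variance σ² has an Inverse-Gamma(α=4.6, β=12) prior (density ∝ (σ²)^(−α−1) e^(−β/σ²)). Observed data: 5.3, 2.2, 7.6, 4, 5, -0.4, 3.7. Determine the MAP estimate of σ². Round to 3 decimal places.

σ̂²_MAP = 3.425

Sum of squared deviations about the known mean: SS = (5.3−4)² + (2.2−4)² + (7.6−4)² + (4−4)² + (5−4)² + (-0.4−4)² + (3.7−4)² = 38.34.
The Normal likelihood contributes (σ²)^(−n/2) exp(−SS/(2σ²)), so the posterior is Inverse-Gamma(α + n/2, β + SS/2) = Inverse-Gamma(8.1, 31.17).
The mode of Inverse-Gamma(a, b) is b/(a+1) = 31.17/9.1 ≈ 3.425.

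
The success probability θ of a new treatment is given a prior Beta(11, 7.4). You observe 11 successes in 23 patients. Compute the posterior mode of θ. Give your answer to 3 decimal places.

θ̂_MAP = 0.533

Prior: Beta(11, 7.4).
Data: 11 successes in 23 trials. The binomial likelihood contributes θ^11(1−θ)^12, so the posterior is Beta(11+11, 7.4+12) = Beta(22, 19.4).
For Beta(a, b) with a, b > 1 the mode is (a−1)/(a+b−2) = 21/39.4 ≈ 0.533.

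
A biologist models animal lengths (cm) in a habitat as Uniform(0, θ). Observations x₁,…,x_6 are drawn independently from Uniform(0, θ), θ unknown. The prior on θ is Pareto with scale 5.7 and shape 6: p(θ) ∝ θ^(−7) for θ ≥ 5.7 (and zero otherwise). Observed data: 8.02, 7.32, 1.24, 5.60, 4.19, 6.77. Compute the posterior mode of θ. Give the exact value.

θ̂_MAP = 8.02

The Uniform(0, θ) likelihood is θ^(−n) for θ ≥ max(xᵢ), zero otherwise. Here max(xᵢ) = 8.02.
Posterior ∝ θ^(−7) · θ^(−6) = θ^(−13) on θ ≥ max(5.7, 8.02) = 8.02.
This density is strictly decreasing in θ, so the posterior mode lies at the lower boundary of the support.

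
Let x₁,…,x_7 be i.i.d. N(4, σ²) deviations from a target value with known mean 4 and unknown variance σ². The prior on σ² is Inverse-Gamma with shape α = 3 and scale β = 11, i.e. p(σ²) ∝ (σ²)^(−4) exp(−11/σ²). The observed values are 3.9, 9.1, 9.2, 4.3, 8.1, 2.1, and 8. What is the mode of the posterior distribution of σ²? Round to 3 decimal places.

Sum of squared deviations about the known mean: SS = (3.9−4)² + (9.1−4)² + (9.2−4)² + (4.3−4)² + (8.1−4)² + (2.1−4)² + (8−4)² = 89.57.
The Normal likelihood contributes (σ²)^(−n/2) exp(−SS/(2σ²)), so the posterior is Inverse-Gamma(α + n/2, β + SS/2) = Inverse-Gamma(6.5, 55.785).
The mode of Inverse-Gamma(a, b) is b/(a+1) = 55.785/7.5 ≈ 7.438.

σ̂²_MAP = 7.438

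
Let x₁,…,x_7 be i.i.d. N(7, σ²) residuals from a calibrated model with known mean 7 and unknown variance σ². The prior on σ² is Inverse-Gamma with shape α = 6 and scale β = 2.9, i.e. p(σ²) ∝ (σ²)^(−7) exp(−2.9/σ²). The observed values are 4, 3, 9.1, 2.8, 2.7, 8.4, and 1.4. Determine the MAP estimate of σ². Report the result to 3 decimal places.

Sum of squared deviations about the known mean: SS = (4−7)² + (3−7)² + (9.1−7)² + (2.8−7)² + (2.7−7)² + (8.4−7)² + (1.4−7)² = 98.86.
The Normal likelihood contributes (σ²)^(−n/2) exp(−SS/(2σ²)), so the posterior is Inverse-Gamma(α + n/2, β + SS/2) = Inverse-Gamma(9.5, 52.33).
The mode of Inverse-Gamma(a, b) is b/(a+1) = 52.33/10.5 ≈ 4.984.

σ̂²_MAP = 4.984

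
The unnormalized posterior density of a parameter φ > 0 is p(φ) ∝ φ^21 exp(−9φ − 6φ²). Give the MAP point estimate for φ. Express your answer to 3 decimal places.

φ̂_MAP = 1.000

ℓ'(φ) = 21/φ − 9 − 12φ. Setting this to zero and multiplying by φ: 12φ² + 9φ − 21 = 0.
φ = (−9 + √(9² + 4·12·21)) / (2·12) = (−9 + √1089) / 24 = (−9 + 33)/24 = 1.
ℓ''(φ) = −21/φ² − 12 < 0, confirming a maximum.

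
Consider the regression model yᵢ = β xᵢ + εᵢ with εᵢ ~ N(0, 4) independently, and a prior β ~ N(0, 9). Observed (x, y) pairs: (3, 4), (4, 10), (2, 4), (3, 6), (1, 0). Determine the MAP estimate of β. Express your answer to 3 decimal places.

β̂_MAP = 1.977

log p(β | y) = −Σ(yᵢ − βxᵢ)²/(2·4) − β²/(2·9) + const.
Setting the derivative to zero: Σxᵢ(yᵢ − βxᵢ)/4 − β/9 = 0, so β = Σxᵢyᵢ / (Σxᵢ² + σ²/τ²).
Σxᵢyᵢ = 3·4 + 4·10 + 2·4 + 3·6 + 1·0 = 78; Σxᵢ² = 39; σ²/τ² = 4/9.
β̂_MAP = 78 / (39 + 4/9) = 78/(355/9) = 702/355 ≈ 1.977.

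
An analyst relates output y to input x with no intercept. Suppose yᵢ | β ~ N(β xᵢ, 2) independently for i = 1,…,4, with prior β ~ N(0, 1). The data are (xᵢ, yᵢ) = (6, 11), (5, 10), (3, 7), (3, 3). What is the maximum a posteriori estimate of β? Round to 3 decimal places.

β̂_MAP = 1.802

log p(β | y) = −Σ(yᵢ − βxᵢ)²/(2·2) − β²/(2·1) + const.
Setting the derivative to zero: Σxᵢ(yᵢ − βxᵢ)/2 − β/1 = 0, so β = Σxᵢyᵢ / (Σxᵢ² + σ²/τ²).
Σxᵢyᵢ = 6·11 + 5·10 + 3·7 + 3·3 = 146; Σxᵢ² = 79; σ²/τ² = 2.
β̂_MAP = 146 / (79 + 2) = 146/81 ≈ 1.802.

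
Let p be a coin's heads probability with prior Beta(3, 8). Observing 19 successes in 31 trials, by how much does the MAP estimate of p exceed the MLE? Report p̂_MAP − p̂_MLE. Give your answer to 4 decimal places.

MAP − MLE = -0.0879

Posterior is Beta(22, 20); MAP = (22−1)/(42−2) = 21/40 ≈ 0.52500.
MLE ignores the prior: p̂_MLE = k/n = 19/31 ≈ 0.61290.
Difference = 21/40 − 19/31 = -109/1240 ≈ -0.0879.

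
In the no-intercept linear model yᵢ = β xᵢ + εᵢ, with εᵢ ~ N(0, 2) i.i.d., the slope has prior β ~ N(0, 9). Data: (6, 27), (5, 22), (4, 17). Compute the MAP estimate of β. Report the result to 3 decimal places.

log p(β | y) = −Σ(yᵢ − βxᵢ)²/(2·2) − β²/(2·9) + const.
Setting the derivative to zero: Σxᵢ(yᵢ − βxᵢ)/2 − β/9 = 0, so β = Σxᵢyᵢ / (Σxᵢ² + σ²/τ²).
Σxᵢyᵢ = 6·27 + 5·22 + 4·17 = 340; Σxᵢ² = 77; σ²/τ² = 2/9.
β̂_MAP = 340 / (77 + 2/9) = 340/(695/9) = 612/139 ≈ 4.403.

β̂_MAP = 4.403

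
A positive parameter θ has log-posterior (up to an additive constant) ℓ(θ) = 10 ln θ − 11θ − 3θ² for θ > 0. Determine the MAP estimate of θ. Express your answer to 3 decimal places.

θ̂_MAP = 0.667

ℓ'(θ) = 10/θ − 11 − 6θ. Setting this to zero and multiplying by θ: 6θ² + 11θ − 10 = 0.
θ = (−11 + √(11² + 4·6·10)) / (2·6) = (−11 + √361) / 12 = (−11 + 19)/12 = 2/3.
ℓ''(θ) = −10/θ² − 6 < 0, confirming a maximum.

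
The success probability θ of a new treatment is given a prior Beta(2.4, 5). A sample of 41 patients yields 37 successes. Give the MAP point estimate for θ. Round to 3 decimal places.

θ̂_MAP = 0.828

Prior: Beta(2.4, 5).
Data: 37 successes in 41 trials. The binomial likelihood contributes θ^37(1−θ)^4, so the posterior is Beta(2.4+37, 5+4) = Beta(39.4, 9).
For Beta(a, b) with a, b > 1 the mode is (a−1)/(a+b−2) = 38.4/46.4 ≈ 0.828.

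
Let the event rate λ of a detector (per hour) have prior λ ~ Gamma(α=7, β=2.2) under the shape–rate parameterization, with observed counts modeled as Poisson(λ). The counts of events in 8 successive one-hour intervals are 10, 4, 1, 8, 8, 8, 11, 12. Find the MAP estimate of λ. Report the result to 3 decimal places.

λ̂_MAP = 6.667

Σxᵢ = 10+4+1+8+8+8+11+12 = 62, with n = 8.
Posterior ∝ λ^6e^(−2.2λ) · λ^62e^(−8λ) = λ^68e^(−10.2λ), i.e. Gamma(shape=69, rate=10.2).
The mode of a Gamma(a, b) with a ≥ 1 (shape–rate) is (a−1)/b = 68/10.2 ≈ 6.667.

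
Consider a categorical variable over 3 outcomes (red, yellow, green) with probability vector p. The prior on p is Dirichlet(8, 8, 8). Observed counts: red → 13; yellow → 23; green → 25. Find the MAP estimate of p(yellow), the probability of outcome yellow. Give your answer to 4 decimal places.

The posterior is Dirichlet(αᵢ + nᵢ) = Dirichlet(21, 31, 33).
For a Dirichlet(a₁,…,a_K) with all aᵢ > 1, the mode has j-th component (aⱼ − 1)/(Σaᵢ − K).
Here Σaᵢ = 85 and K = 3, so p(yellow) = (31 − 1)/(85 − 3) = 30/82 ≈ 0.3659.

MAP estimate of p(yellow) = 0.3659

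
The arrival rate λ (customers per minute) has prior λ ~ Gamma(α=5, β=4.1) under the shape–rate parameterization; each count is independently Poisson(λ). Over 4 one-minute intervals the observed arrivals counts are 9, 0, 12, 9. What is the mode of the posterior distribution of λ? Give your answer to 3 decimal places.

Σxᵢ = 9+0+12+9 = 30, with n = 4.
Posterior ∝ λ^4e^(−4.1λ) · λ^30e^(−4λ) = λ^34e^(−8.1λ), i.e. Gamma(shape=35, rate=8.1).
The mode of a Gamma(a, b) with a ≥ 1 (shape–rate) is (a−1)/b = 34/8.1 ≈ 4.198.

λ̂_MAP = 4.198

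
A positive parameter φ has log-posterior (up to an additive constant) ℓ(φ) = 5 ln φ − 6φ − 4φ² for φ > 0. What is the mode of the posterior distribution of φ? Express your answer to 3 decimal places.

ℓ'(φ) = 5/φ − 6 − 8φ. Setting this to zero and multiplying by φ: 8φ² + 6φ − 5 = 0.
φ = (−6 + √(6² + 4·8·5)) / (2·8) = (−6 + √196) / 16 = (−6 + 14)/16 = 1/2.
ℓ''(φ) = −5/φ² − 8 < 0, confirming a maximum.

φ̂_MAP = 0.500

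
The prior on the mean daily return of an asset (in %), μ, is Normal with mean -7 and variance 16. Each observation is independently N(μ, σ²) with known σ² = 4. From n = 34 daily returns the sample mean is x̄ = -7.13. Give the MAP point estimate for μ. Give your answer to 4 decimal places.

n = 34, x̄ = -7.13.
For a Normal prior and Normal likelihood with known variance, the posterior is Normal; its mode equals its mean, the precision-weighted average.
Prior precision 1/σ₀² = 1/16 = 0.0625; data precision n/σ² = 34/4 = 8.5.
μ̂ = (0.0625·(-7) + 8.5·(-7.13)) / (0.0625 + 8.5) = (-61.0425)/8.5625 = -24417/3425 ≈ -7.1291.

μ̂_MAP = -7.1291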